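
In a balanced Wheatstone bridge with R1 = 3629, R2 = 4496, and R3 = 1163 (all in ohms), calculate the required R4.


At balance: R1*R4 = R2*R3, so R4 = R2*R3/R1.
R4 = 4496 * 1163 / 3629
R4 = 5228848 / 3629
R4 = 1440.85 ohm

1440.85 ohm


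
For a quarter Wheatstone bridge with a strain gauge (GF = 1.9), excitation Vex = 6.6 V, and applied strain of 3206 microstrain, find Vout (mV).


Quarter bridge output: Vout = (GF * epsilon * Vex) / 4.
Vout = (1.9 * 3206e-6 * 6.6) / 4
Vout = 0.04020324 / 4 V
Vout = 0.01005081 V = 10.0508 mV

10.0508 mV


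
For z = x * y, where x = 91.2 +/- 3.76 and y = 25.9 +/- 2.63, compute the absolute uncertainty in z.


For a product z = x*y, the relative uncertainty is:
uz/z = sqrt((ux/x)^2 + (uy/y)^2)
Relative uncertainties: ux/x = 3.76/91.2 = 0.041228
uy/y = 2.63/25.9 = 0.101544
z = 91.2 * 25.9 = 2362.1
uz = 2362.1 * sqrt(0.041228^2 + 0.101544^2) = 258.872

258.872


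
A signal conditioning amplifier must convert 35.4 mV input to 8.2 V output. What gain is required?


Gain = Vout / Vin (converting to same units).
G = 8.2 V / 35.4 mV
G = 8200.0 mV / 35.4 mV
G = 231.64

231.64


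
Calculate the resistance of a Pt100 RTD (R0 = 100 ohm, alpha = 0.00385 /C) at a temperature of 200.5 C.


The RTD equation: Rt = R0 * (1 + alpha * T).
Rt = 100 * (1 + 0.00385 * 200.5)
Rt = 100 * (1 + 0.771925)
Rt = 100 * 1.771925
Rt = 177.192 ohm

177.192 ohm


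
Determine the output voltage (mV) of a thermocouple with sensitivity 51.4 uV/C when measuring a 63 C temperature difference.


The thermocouple output V = sensitivity * dT.
V = 51.4 uV/C * 63 C
V = 3238.2 uV
V = 3.238 mV

3.238 mV


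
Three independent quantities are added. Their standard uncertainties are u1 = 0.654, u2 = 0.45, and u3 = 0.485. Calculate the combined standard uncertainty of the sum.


For a sum of independent quantities, uc = sqrt(u1^2 + u2^2 + u3^2).
uc = sqrt(0.654^2 + 0.45^2 + 0.485^2)
uc = sqrt(0.427716 + 0.2025 + 0.235225)
uc = 0.9303

0.9303


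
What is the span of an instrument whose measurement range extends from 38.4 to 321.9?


Span = upper range - lower range.
Span = 321.9 - (38.4)
Span = 283.5

283.5


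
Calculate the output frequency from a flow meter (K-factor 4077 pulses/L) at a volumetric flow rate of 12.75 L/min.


Frequency = K * Q / 60 (converting L/min to L/s).
f = 4077 * 12.75 / 60
f = 51981.75 / 60
f = 866.36 Hz

866.36 Hz


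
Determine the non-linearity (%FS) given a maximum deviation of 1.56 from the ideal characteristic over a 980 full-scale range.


Linearity error = (max deviation / full scale) * 100%.
Linearity = (1.56 / 980) * 100
Linearity = 0.159 %FS

0.159 %FS


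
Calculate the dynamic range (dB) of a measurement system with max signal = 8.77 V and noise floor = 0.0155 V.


Dynamic range = 20 * log10(Vmax / Vnoise).
DR = 20 * log10(8.77 / 0.0155)
DR = 20 * log10(565.81)
DR = 55.05 dB

55.05 dB


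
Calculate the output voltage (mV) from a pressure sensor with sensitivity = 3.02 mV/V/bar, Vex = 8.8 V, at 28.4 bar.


Output = sensitivity * Vex * P.
Vout = 3.02 * 8.8 * 28.4
Vout = 26.576 * 28.4
Vout = 754.76 mV

754.76 mV


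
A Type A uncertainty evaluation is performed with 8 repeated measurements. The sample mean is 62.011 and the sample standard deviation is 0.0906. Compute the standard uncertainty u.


The standard uncertainty for Type A evaluation is u = s / sqrt(n).
u = 0.0906 / sqrt(8)
u = 0.0906 / 2.8284
u = 0.032

0.032


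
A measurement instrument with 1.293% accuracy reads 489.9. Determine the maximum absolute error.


Absolute error = (accuracy% / 100) * reading.
Error = (1.293 / 100) * 489.9
Error = 0.01293 * 489.9
Error = 6.3344

6.3344


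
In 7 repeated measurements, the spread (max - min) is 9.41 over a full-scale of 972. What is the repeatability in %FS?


Repeatability = (spread / full scale) * 100%.
R = (9.41 / 972) * 100
R = 0.968 %FS

0.968 %FS


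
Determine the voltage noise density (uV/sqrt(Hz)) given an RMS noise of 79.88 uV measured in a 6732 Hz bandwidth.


Noise spectral density = Vrms / sqrt(BW).
NSD = 79.88 / sqrt(6732)
NSD = 79.88 / 82.0488
NSD = 0.9736 uV/sqrt(Hz)

0.9736 uV/sqrt(Hz)


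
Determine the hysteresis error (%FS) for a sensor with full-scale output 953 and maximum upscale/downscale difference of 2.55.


Hysteresis = (max difference / full scale) * 100%.
H = (2.55 / 953) * 100
H = 0.268 %FS

0.268 %FS


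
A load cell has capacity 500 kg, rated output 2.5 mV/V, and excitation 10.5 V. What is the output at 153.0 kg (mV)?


Vout = rated_output * Vex * (load / capacity).
Vout = 2.5 * 10.5 * (153.0 / 500)
Vout = 2.5 * 10.5 * 0.306
Vout = 8.033 mV

8.033 mV


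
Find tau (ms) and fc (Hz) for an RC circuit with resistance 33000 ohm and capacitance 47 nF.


Time constant: tau = R * C.
tau = 33000 * 4.70e-08 = 0.001551 s
tau = 1.551 ms
Cutoff frequency: fc = 1 / (2*pi*R*C).
fc = 1 / (2*pi*0.001551) = 102.61 Hz

tau = 1.551 ms, fc = 102.61 Hz


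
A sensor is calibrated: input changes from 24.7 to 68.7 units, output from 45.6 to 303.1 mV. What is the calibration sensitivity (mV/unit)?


Sensitivity = (y2 - y1) / (x2 - x1).
S = (303.1 - 45.6) / (68.7 - 24.7)
S = 257.5 / 44.0
S = 5.8523 mV/unit

5.8523 mV/unit


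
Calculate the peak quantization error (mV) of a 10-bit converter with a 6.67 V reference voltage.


The maximum quantization error is +/- LSB/2.
LSB = Vref / 2^n = 6.67 / 1024 = 0.00651367 V
Max error = LSB / 2 = 0.00651367 / 2 = 0.00325684 V
Max error = 3.2568 mV

3.2568 mV


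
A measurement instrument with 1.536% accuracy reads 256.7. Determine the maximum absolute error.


Absolute error = (accuracy% / 100) * reading.
Error = (1.536 / 100) * 256.7
Error = 0.01536 * 256.7
Error = 3.9429

3.9429


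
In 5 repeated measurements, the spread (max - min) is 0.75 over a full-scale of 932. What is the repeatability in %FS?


Repeatability = (spread / full scale) * 100%.
R = (0.75 / 932) * 100
R = 0.08 %FS

0.08 %FS


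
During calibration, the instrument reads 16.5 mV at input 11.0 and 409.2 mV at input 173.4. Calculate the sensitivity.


Sensitivity = (y2 - y1) / (x2 - x1).
S = (409.2 - 16.5) / (173.4 - 11.0)
S = 392.7 / 162.4
S = 2.4181 mV/unit

2.4181 mV/unit


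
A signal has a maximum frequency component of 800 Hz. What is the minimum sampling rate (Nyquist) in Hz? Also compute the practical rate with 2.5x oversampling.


By Nyquist theorem, fs_min = 2 * fmax.
fs_min = 2 * 800 = 1600 Hz
Practical rate = 2.5 * fs_min = 2.5 * 1600 = 4000 Hz

fs_min = 1600 Hz, fs_practical = 4000 Hz


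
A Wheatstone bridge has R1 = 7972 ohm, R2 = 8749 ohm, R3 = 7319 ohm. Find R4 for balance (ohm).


At balance: R1*R4 = R2*R3, so R4 = R2*R3/R1.
R4 = 8749 * 7319 / 7972
R4 = 64033931 / 7972
R4 = 8032.35 ohm

8032.35 ohm


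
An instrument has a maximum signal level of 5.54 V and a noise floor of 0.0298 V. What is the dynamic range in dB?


Dynamic range = 20 * log10(Vmax / Vnoise).
DR = 20 * log10(5.54 / 0.0298)
DR = 20 * log10(185.91)
DR = 45.39 dB

45.39 dB


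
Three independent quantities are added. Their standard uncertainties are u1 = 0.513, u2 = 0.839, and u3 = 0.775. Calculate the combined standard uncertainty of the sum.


For a sum of independent quantities, uc = sqrt(u1^2 + u2^2 + u3^2).
uc = sqrt(0.513^2 + 0.839^2 + 0.775^2)
uc = sqrt(0.263169 + 0.703921 + 0.600625)
uc = 1.2521

1.2521


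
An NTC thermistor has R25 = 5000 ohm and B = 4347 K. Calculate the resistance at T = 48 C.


NTC thermistor equation: Rt = R25 * exp(B * (1/T - 1/T25)).
T in Kelvin: 321.15 K, T25 = 298.15 K
1/T - 1/T25 = 1/321.15 - 1/298.15 = -0.00024021
B * (1/T - 1/T25) = 4347 * -0.00024021 = -1.0442
Rt = 5000 * exp(-1.0442) = 1759.9 ohm

1759.9 ohm


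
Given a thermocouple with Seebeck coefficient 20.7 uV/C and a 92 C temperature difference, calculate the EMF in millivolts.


The thermocouple output V = sensitivity * dT.
V = 20.7 uV/C * 92 C
V = 1904.4 uV
V = 1.904 mV

1.904 mV


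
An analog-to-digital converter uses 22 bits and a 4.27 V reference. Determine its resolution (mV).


The resolution (LSB) of an ADC is Vref / 2^n.
LSB = 4.27 / 2^22
LSB = 4.27 / 4194304
LSB = 1.02e-06 V = 0.00101805 mV

0.00101805 mV


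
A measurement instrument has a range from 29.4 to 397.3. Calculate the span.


Span = upper range - lower range.
Span = 397.3 - (29.4)
Span = 367.9

367.9


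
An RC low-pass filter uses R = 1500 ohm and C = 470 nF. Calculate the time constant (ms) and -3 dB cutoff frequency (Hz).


Time constant: tau = R * C.
tau = 1500 * 4.70e-07 = 0.000705 s
tau = 0.705 ms
Cutoff frequency: fc = 1 / (2*pi*R*C).
fc = 1 / (2*pi*0.000705) = 225.75 Hz

tau = 0.705 ms, fc = 225.75 Hz


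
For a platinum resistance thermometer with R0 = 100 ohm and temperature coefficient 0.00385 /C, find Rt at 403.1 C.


The RTD equation: Rt = R0 * (1 + alpha * T).
Rt = 100 * (1 + 0.00385 * 403.1)
Rt = 100 * (1 + 1.551935)
Rt = 100 * 2.551935
Rt = 255.194 ohm

255.194 ohm


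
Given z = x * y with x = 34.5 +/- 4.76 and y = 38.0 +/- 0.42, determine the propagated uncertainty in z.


For a product z = x*y, the relative uncertainty is:
uz/z = sqrt((ux/x)^2 + (uy/y)^2)
Relative uncertainties: ux/x = 4.76/34.5 = 0.137971
uy/y = 0.42/38.0 = 0.011053
z = 34.5 * 38.0 = 1311.0
uz = 1311.0 * sqrt(0.137971^2 + 0.011053^2) = 181.459

181.459


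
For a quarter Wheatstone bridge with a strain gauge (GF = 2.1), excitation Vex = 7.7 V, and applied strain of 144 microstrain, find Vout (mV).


Quarter bridge output: Vout = (GF * epsilon * Vex) / 4.
Vout = (2.1 * 144e-6 * 7.7) / 4
Vout = 0.00232848 / 4 V
Vout = 0.00058212 V = 0.5821 mV

0.5821 mV


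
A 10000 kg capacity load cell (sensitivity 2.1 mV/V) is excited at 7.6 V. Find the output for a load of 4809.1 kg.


Vout = rated_output * Vex * (load / capacity).
Vout = 2.1 * 7.6 * (4809.1 / 10000)
Vout = 2.1 * 7.6 * 0.48091
Vout = 7.675 mV

7.675 mV


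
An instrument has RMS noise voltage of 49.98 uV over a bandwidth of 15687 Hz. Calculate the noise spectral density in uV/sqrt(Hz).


Noise spectral density = Vrms / sqrt(BW).
NSD = 49.98 / sqrt(15687)
NSD = 49.98 / 125.2478
NSD = 0.399 uV/sqrt(Hz)

0.399 uV/sqrt(Hz)


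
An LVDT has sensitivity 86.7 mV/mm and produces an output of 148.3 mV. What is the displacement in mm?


Displacement = Vout / sensitivity.
d = 148.3 / 86.7
d = 1.71 mm

1.71 mm


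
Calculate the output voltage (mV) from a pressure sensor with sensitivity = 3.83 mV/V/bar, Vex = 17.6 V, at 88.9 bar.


Output = sensitivity * Vex * P.
Vout = 3.83 * 17.6 * 88.9
Vout = 67.408 * 88.9
Vout = 5992.57 mV

5992.57 mV


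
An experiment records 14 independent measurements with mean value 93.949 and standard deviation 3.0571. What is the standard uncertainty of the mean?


The standard uncertainty for Type A evaluation is u = s / sqrt(n).
u = 3.0571 / sqrt(14)
u = 3.0571 / 3.7417
u = 0.817

0.817


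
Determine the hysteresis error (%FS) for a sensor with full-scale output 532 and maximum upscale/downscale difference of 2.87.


Hysteresis = (max difference / full scale) * 100%.
H = (2.87 / 532) * 100
H = 0.539 %FS

0.539 %FS


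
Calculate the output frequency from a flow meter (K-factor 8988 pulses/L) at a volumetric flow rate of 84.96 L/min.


Frequency = K * Q / 60 (converting L/min to L/s).
f = 8988 * 84.96 / 60
f = 763620.48 / 60
f = 12727.01 Hz

12727.01 Hz


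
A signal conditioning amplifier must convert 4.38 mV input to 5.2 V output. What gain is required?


Gain = Vout / Vin (converting to same units).
G = 5.2 V / 4.38 mV
G = 5200.0 mV / 4.38 mV
G = 1187.21

1187.21


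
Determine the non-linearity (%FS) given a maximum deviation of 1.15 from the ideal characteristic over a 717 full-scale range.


Linearity error = (max deviation / full scale) * 100%.
Linearity = (1.15 / 717) * 100
Linearity = 0.16 %FS

0.16 %FS


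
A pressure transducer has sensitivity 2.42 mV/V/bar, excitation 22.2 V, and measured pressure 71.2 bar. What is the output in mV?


Output = sensitivity * Vex * P.
Vout = 2.42 * 22.2 * 71.2
Vout = 53.724 * 71.2
Vout = 3825.15 mV

3825.15 mV


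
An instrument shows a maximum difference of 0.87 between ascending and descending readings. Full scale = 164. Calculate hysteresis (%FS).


Hysteresis = (max difference / full scale) * 100%.
H = (0.87 / 164) * 100
H = 0.53 %FS

0.53 %FS


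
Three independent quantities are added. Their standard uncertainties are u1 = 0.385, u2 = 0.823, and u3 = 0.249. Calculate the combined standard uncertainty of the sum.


For a sum of independent quantities, uc = sqrt(u1^2 + u2^2 + u3^2).
uc = sqrt(0.385^2 + 0.823^2 + 0.249^2)
uc = sqrt(0.148225 + 0.677329 + 0.062001)
uc = 0.9421

0.9421


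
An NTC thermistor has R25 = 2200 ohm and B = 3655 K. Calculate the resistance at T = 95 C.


NTC thermistor equation: Rt = R25 * exp(B * (1/T - 1/T25)).
T in Kelvin: 368.15 K, T25 = 298.15 K
1/T - 1/T25 = 1/368.15 - 1/298.15 = -0.00063773
B * (1/T - 1/T25) = 3655 * -0.00063773 = -2.3309
Rt = 2200 * exp(-2.3309) = 213.9 ohm

213.9 ohm


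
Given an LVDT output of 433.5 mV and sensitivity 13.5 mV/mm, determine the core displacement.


Displacement = Vout / sensitivity.
d = 433.5 / 13.5
d = 32.111 mm

32.111 mm


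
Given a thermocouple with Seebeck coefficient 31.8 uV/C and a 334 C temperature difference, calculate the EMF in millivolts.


The thermocouple output V = sensitivity * dT.
V = 31.8 uV/C * 334 C
V = 10621.2 uV
V = 10.621 mV

10.621 mV


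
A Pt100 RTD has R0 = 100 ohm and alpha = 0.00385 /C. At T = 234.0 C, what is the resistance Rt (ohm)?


The RTD equation: Rt = R0 * (1 + alpha * T).
Rt = 100 * (1 + 0.00385 * 234.0)
Rt = 100 * (1 + 0.9009)
Rt = 100 * 1.9009
Rt = 190.09 ohm

190.09 ohm


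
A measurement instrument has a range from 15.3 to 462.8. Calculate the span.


Span = upper range - lower range.
Span = 462.8 - (15.3)
Span = 447.5

447.5


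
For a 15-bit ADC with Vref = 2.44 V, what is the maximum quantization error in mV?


The maximum quantization error is +/- LSB/2.
LSB = Vref / 2^n = 2.44 / 32768 = 7.446e-05 V
Max error = LSB / 2 = 7.446e-05 / 2 = 3.723e-05 V
Max error = 0.0372 mV

0.0372 mV


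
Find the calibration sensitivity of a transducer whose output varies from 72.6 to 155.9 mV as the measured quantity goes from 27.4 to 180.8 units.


Sensitivity = (y2 - y1) / (x2 - x1).
S = (155.9 - 72.6) / (180.8 - 27.4)
S = 83.3 / 153.4
S = 0.543 mV/unit

0.543 mV/unit


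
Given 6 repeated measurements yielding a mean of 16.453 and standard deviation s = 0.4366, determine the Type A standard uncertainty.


The standard uncertainty for Type A evaluation is u = s / sqrt(n).
u = 0.4366 / sqrt(6)
u = 0.4366 / 2.4495
u = 0.1782

0.1782


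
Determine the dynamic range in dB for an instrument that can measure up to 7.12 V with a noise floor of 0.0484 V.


Dynamic range = 20 * log10(Vmax / Vnoise).
DR = 20 * log10(7.12 / 0.0484)
DR = 20 * log10(147.11)
DR = 43.35 dB

43.35 dB


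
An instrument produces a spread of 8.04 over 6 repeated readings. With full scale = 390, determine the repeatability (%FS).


Repeatability = (spread / full scale) * 100%.
R = (8.04 / 390) * 100
R = 2.062 %FS

2.062 %FS


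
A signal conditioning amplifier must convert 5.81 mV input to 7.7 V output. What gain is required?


Gain = Vout / Vin (converting to same units).
G = 7.7 V / 5.81 mV
G = 7700.0 mV / 5.81 mV
G = 1325.3

1325.3


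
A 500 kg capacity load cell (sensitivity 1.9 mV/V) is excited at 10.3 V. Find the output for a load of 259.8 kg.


Vout = rated_output * Vex * (load / capacity).
Vout = 1.9 * 10.3 * (259.8 / 500)
Vout = 1.9 * 10.3 * 0.5196
Vout = 10.169 mV

10.169 mV


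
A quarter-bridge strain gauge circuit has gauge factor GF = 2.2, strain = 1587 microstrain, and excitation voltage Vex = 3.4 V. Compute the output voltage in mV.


Quarter bridge output: Vout = (GF * epsilon * Vex) / 4.
Vout = (2.2 * 1587e-6 * 3.4) / 4
Vout = 0.01187076 / 4 V
Vout = 0.00296769 V = 2.9677 mV

2.9677 mV


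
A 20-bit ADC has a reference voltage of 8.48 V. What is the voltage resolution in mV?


The resolution (LSB) of an ADC is Vref / 2^n.
LSB = 8.48 / 2^20
LSB = 8.48 / 1048576
LSB = 8.09e-06 V = 0.00808716 mV

0.00808716 mV


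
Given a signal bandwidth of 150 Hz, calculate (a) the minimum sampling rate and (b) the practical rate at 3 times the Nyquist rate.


By Nyquist theorem, fs_min = 2 * fmax.
fs_min = 2 * 150 = 300 Hz
Practical rate = 3 * fs_min = 3 * 300 = 900 Hz

fs_min = 300 Hz, fs_practical = 900 Hz


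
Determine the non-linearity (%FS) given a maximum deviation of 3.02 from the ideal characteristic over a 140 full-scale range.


Linearity error = (max deviation / full scale) * 100%.
Linearity = (3.02 / 140) * 100
Linearity = 2.157 %FS

2.157 %FS


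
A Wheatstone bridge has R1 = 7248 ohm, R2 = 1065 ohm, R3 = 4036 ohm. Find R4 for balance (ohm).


At balance: R1*R4 = R2*R3, so R4 = R2*R3/R1.
R4 = 1065 * 4036 / 7248
R4 = 4298340 / 7248
R4 = 593.04 ohm

593.04 ohm


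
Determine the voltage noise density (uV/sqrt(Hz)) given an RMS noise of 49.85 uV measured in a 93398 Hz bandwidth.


Noise spectral density = Vrms / sqrt(BW).
NSD = 49.85 / sqrt(93398)
NSD = 49.85 / 305.6109
NSD = 0.1631 uV/sqrt(Hz)

0.1631 uV/sqrt(Hz)


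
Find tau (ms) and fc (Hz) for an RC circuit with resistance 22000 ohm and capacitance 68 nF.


Time constant: tau = R * C.
tau = 22000 * 6.80e-08 = 0.001496 s
tau = 1.496 ms
Cutoff frequency: fc = 1 / (2*pi*R*C).
fc = 1 / (2*pi*0.001496) = 106.39 Hz

tau = 1.496 ms, fc = 106.39 Hz


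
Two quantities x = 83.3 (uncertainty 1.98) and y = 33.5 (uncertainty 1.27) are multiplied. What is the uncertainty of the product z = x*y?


For a product z = x*y, the relative uncertainty is:
uz/z = sqrt((ux/x)^2 + (uy/y)^2)
Relative uncertainties: ux/x = 1.98/83.3 = 0.02377
uy/y = 1.27/33.5 = 0.03791
z = 83.3 * 33.5 = 2790.5
uz = 2790.5 * sqrt(0.02377^2 + 0.03791^2) = 124.866

124.866


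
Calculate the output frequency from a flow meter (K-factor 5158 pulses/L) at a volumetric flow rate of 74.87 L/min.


Frequency = K * Q / 60 (converting L/min to L/s).
f = 5158 * 74.87 / 60
f = 386179.46 / 60
f = 6436.32 Hz

6436.32 Hz


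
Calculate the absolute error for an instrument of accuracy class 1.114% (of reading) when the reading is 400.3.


Absolute error = (accuracy% / 100) * reading.
Error = (1.114 / 100) * 400.3
Error = 0.01114 * 400.3
Error = 4.4593

4.4593


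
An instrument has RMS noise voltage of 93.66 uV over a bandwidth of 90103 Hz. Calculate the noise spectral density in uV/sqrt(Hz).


Noise spectral density = Vrms / sqrt(BW).
NSD = 93.66 / sqrt(90103)
NSD = 93.66 / 300.1716
NSD = 0.312 uV/sqrt(Hz)

0.312 uV/sqrt(Hz)


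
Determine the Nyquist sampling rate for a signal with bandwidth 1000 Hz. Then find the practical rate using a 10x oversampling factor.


By Nyquist theorem, fs_min = 2 * fmax.
fs_min = 2 * 1000 = 2000 Hz
Practical rate = 10 * fs_min = 10 * 2000 = 20000 Hz

fs_min = 2000 Hz, fs_practical = 20000 Hz


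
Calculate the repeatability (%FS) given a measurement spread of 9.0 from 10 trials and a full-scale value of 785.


Repeatability = (spread / full scale) * 100%.
R = (9.0 / 785) * 100
R = 1.146 %FS

1.146 %FS


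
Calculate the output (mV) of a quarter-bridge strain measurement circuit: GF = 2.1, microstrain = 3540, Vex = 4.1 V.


Quarter bridge output: Vout = (GF * epsilon * Vex) / 4.
Vout = (2.1 * 3540e-6 * 4.1) / 4
Vout = 0.0304794 / 4 V
Vout = 0.00761985 V = 7.6198 mV

7.6198 mV


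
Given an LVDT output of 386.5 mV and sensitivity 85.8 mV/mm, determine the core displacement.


Displacement = Vout / sensitivity.
d = 386.5 / 85.8
d = 4.505 mm

4.505 mm


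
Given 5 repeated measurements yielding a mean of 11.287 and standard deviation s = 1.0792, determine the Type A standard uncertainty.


The standard uncertainty for Type A evaluation is u = s / sqrt(n).
u = 1.0792 / sqrt(5)
u = 1.0792 / 2.2361
u = 0.4826

0.4826


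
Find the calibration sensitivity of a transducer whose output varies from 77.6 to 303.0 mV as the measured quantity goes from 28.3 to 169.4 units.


Sensitivity = (y2 - y1) / (x2 - x1).
S = (303.0 - 77.6) / (169.4 - 28.3)
S = 225.4 / 141.1
S = 1.5974 mV/unit

1.5974 mV/unit


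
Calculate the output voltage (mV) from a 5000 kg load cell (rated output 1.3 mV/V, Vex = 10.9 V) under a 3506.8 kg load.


Vout = rated_output * Vex * (load / capacity).
Vout = 1.3 * 10.9 * (3506.8 / 5000)
Vout = 1.3 * 10.9 * 0.70136
Vout = 9.938 mV

9.938 mV


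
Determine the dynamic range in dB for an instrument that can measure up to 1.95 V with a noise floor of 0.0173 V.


Dynamic range = 20 * log10(Vmax / Vnoise).
DR = 20 * log10(1.95 / 0.0173)
DR = 20 * log10(112.72)
DR = 41.04 dB

41.04 dB


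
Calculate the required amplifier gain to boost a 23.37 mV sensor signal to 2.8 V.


Gain = Vout / Vin (converting to same units).
G = 2.8 V / 23.37 mV
G = 2800.0 mV / 23.37 mV
G = 119.81

119.81


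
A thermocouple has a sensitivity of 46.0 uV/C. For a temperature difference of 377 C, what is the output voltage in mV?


The thermocouple output V = sensitivity * dT.
V = 46.0 uV/C * 377 C
V = 17342.0 uV
V = 17.342 mV

17.342 mV


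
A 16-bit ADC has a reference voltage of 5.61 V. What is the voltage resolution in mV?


The resolution (LSB) of an ADC is Vref / 2^n.
LSB = 5.61 / 2^16
LSB = 5.61 / 65536
LSB = 8.56e-05 V = 0.08560181 mV

0.08560181 mV


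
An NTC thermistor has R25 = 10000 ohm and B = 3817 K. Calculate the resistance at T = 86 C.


NTC thermistor equation: Rt = R25 * exp(B * (1/T - 1/T25)).
T in Kelvin: 359.15 K, T25 = 298.15 K
1/T - 1/T25 = 1/359.15 - 1/298.15 = -0.00056966
B * (1/T - 1/T25) = 3817 * -0.00056966 = -2.1744
Rt = 10000 * exp(-2.1744) = 1136.8 ohm

1136.8 ohm


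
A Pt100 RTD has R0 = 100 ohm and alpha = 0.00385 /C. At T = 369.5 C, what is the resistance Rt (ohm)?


The RTD equation: Rt = R0 * (1 + alpha * T).
Rt = 100 * (1 + 0.00385 * 369.5)
Rt = 100 * (1 + 1.422575)
Rt = 100 * 2.422575
Rt = 242.258 ohm

242.258 ohm


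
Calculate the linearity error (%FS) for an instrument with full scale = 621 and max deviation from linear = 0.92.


Linearity error = (max deviation / full scale) * 100%.
Linearity = (0.92 / 621) * 100
Linearity = 0.148 %FS

0.148 %FS


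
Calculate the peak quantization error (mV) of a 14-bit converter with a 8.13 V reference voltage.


The maximum quantization error is +/- LSB/2.
LSB = Vref / 2^n = 8.13 / 16384 = 0.00049622 V
Max error = LSB / 2 = 0.00049622 / 2 = 0.00024811 V
Max error = 0.2481 mV

0.2481 mV


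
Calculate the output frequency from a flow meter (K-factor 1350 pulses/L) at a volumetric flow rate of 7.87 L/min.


Frequency = K * Q / 60 (converting L/min to L/s).
f = 1350 * 7.87 / 60
f = 10624.5 / 60
f = 177.07 Hz

177.07 Hz


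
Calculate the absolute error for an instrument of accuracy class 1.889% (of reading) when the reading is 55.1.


Absolute error = (accuracy% / 100) * reading.
Error = (1.889 / 100) * 55.1
Error = 0.01889 * 55.1
Error = 1.0408

1.0408


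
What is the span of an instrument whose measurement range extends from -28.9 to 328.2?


Span = upper range - lower range.
Span = 328.2 - (-28.9)
Span = 357.1

357.1


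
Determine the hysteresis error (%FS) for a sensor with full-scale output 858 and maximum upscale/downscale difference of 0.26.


Hysteresis = (max difference / full scale) * 100%.
H = (0.26 / 858) * 100
H = 0.03 %FS

0.03 %FS


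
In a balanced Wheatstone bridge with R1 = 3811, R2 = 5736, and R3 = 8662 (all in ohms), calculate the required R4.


At balance: R1*R4 = R2*R3, so R4 = R2*R3/R1.
R4 = 5736 * 8662 / 3811
R4 = 49685232 / 3811
R4 = 13037.32 ohm

13037.32 ohm


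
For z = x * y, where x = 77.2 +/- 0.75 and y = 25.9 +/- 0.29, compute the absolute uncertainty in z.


For a product z = x*y, the relative uncertainty is:
uz/z = sqrt((ux/x)^2 + (uy/y)^2)
Relative uncertainties: ux/x = 0.75/77.2 = 0.009715
uy/y = 0.29/25.9 = 0.011197
z = 77.2 * 25.9 = 1999.5
uz = 1999.5 * sqrt(0.009715^2 + 0.011197^2) = 29.64

29.64


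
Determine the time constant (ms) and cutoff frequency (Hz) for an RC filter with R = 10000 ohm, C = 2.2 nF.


Time constant: tau = R * C.
tau = 10000 * 2.20e-09 = 2.2e-05 s
tau = 0.022 ms
Cutoff frequency: fc = 1 / (2*pi*R*C).
fc = 1 / (2*pi*2.2e-05) = 7234.32 Hz

tau = 0.022 ms, fc = 7234.32 Hz


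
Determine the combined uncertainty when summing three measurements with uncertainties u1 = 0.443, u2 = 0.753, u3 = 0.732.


For a sum of independent quantities, uc = sqrt(u1^2 + u2^2 + u3^2).
uc = sqrt(0.443^2 + 0.753^2 + 0.732^2)
uc = sqrt(0.196249 + 0.567009 + 0.535824)
uc = 1.1398

1.1398


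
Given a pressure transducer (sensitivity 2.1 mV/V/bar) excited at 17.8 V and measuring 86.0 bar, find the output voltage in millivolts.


Output = sensitivity * Vex * P.
Vout = 2.1 * 17.8 * 86.0
Vout = 37.38 * 86.0
Vout = 3214.68 mV

3214.68 mV


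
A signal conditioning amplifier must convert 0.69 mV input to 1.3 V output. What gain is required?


Gain = Vout / Vin (converting to same units).
G = 1.3 V / 0.69 mV
G = 1300.0 mV / 0.69 mV
G = 1884.06

1884.06


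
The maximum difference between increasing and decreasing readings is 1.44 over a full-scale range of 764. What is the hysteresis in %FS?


Hysteresis = (max difference / full scale) * 100%.
H = (1.44 / 764) * 100
H = 0.188 %FS

0.188 %FS


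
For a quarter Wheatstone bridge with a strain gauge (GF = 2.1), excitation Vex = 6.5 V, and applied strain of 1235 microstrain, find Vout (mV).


Quarter bridge output: Vout = (GF * epsilon * Vex) / 4.
Vout = (2.1 * 1235e-6 * 6.5) / 4
Vout = 0.01685775 / 4 V
Vout = 0.00421444 V = 4.2144 mV

4.2144 mV


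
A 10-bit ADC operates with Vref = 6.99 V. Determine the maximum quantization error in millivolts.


The maximum quantization error is +/- LSB/2.
LSB = Vref / 2^n = 6.99 / 1024 = 0.00682617 V
Max error = LSB / 2 = 0.00682617 / 2 = 0.00341309 V
Max error = 3.4131 mV

3.4131 mV


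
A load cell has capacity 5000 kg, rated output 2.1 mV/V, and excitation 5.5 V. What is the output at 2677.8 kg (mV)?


Vout = rated_output * Vex * (load / capacity).
Vout = 2.1 * 5.5 * (2677.8 / 5000)
Vout = 2.1 * 5.5 * 0.53556
Vout = 6.186 mV

6.186 mV


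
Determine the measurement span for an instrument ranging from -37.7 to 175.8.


Span = upper range - lower range.
Span = 175.8 - (-37.7)
Span = 213.5

213.5


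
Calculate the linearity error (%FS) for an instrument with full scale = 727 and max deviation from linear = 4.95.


Linearity error = (max deviation / full scale) * 100%.
Linearity = (4.95 / 727) * 100
Linearity = 0.681 %FS

0.681 %FS


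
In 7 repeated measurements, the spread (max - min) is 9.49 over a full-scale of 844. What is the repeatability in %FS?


Repeatability = (spread / full scale) * 100%.
R = (9.49 / 844) * 100
R = 1.124 %FS

1.124 %FS


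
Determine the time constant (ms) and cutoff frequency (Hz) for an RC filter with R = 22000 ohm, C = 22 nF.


Time constant: tau = R * C.
tau = 22000 * 2.20e-08 = 0.000484 s
tau = 0.484 ms
Cutoff frequency: fc = 1 / (2*pi*R*C).
fc = 1 / (2*pi*0.000484) = 328.83 Hz

tau = 0.484 ms, fc = 328.83 Hz


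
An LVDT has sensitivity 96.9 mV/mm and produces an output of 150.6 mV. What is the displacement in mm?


Displacement = Vout / sensitivity.
d = 150.6 / 96.9
d = 1.554 mm

1.554 mm


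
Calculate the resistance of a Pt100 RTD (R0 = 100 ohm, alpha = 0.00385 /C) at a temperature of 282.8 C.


The RTD equation: Rt = R0 * (1 + alpha * T).
Rt = 100 * (1 + 0.00385 * 282.8)
Rt = 100 * (1 + 1.08878)
Rt = 100 * 2.08878
Rt = 208.878 ohm

208.878 ohm


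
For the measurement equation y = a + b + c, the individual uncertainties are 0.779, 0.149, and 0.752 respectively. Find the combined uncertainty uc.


For a sum of independent quantities, uc = sqrt(u1^2 + u2^2 + u3^2).
uc = sqrt(0.779^2 + 0.149^2 + 0.752^2)
uc = sqrt(0.606841 + 0.022201 + 0.565504)
uc = 1.093

1.093


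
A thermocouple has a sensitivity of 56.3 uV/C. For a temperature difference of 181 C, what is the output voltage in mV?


The thermocouple output V = sensitivity * dT.
V = 56.3 uV/C * 181 C
V = 10190.3 uV
V = 10.19 mV

10.19 mV


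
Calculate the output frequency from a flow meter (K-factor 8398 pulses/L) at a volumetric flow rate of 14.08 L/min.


Frequency = K * Q / 60 (converting L/min to L/s).
f = 8398 * 14.08 / 60
f = 118243.84 / 60
f = 1970.73 Hz

1970.73 Hz


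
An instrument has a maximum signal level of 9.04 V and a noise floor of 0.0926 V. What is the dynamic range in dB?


Dynamic range = 20 * log10(Vmax / Vnoise).
DR = 20 * log10(9.04 / 0.0926)
DR = 20 * log10(97.62)
DR = 39.79 dB

39.79 dB


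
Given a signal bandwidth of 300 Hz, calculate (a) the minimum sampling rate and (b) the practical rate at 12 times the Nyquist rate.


By Nyquist theorem, fs_min = 2 * fmax.
fs_min = 2 * 300 = 600 Hz
Practical rate = 12 * fs_min = 12 * 600 = 7200 Hz

fs_min = 600 Hz, fs_practical = 7200 Hz


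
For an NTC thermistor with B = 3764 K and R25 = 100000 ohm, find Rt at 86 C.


NTC thermistor equation: Rt = R25 * exp(B * (1/T - 1/T25)).
T in Kelvin: 359.15 K, T25 = 298.15 K
1/T - 1/T25 = 1/359.15 - 1/298.15 = -0.00056966
B * (1/T - 1/T25) = 3764 * -0.00056966 = -2.1442
Rt = 100000 * exp(-2.1442) = 11716.0 ohm

11716.0 ohm


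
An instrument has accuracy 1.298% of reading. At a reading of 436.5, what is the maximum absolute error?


Absolute error = (accuracy% / 100) * reading.
Error = (1.298 / 100) * 436.5
Error = 0.01298 * 436.5
Error = 5.6658

5.6658


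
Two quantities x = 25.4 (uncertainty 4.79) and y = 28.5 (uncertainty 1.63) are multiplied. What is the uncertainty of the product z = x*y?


For a product z = x*y, the relative uncertainty is:
uz/z = sqrt((ux/x)^2 + (uy/y)^2)
Relative uncertainties: ux/x = 4.79/25.4 = 0.188583
uy/y = 1.63/28.5 = 0.057193
z = 25.4 * 28.5 = 723.9
uz = 723.9 * sqrt(0.188583^2 + 0.057193^2) = 142.655

142.655


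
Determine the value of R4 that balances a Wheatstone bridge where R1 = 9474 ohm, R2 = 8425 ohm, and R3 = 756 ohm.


At balance: R1*R4 = R2*R3, so R4 = R2*R3/R1.
R4 = 8425 * 756 / 9474
R4 = 6369300 / 9474
R4 = 672.29 ohm

672.29 ohm


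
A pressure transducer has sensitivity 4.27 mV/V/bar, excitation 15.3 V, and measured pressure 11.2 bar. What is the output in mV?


Output = sensitivity * Vex * P.
Vout = 4.27 * 15.3 * 11.2
Vout = 65.331 * 11.2
Vout = 731.71 mV

731.71 mV


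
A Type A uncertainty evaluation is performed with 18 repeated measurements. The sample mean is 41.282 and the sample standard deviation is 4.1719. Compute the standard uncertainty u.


The standard uncertainty for Type A evaluation is u = s / sqrt(n).
u = 4.1719 / sqrt(18)
u = 4.1719 / 4.2426
u = 0.9833

0.9833


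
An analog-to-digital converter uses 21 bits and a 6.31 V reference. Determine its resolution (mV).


The resolution (LSB) of an ADC is Vref / 2^n.
LSB = 6.31 / 2^21
LSB = 6.31 / 2097152
LSB = 3.01e-06 V = 0.00300884 mV

0.00300884 mV


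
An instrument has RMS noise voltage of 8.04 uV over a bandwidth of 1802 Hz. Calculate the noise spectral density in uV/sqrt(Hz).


Noise spectral density = Vrms / sqrt(BW).
NSD = 8.04 / sqrt(1802)
NSD = 8.04 / 42.45
NSD = 0.1894 uV/sqrt(Hz)

0.1894 uV/sqrt(Hz)


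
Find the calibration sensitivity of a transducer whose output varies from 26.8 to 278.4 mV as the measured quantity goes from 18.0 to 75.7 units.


Sensitivity = (y2 - y1) / (x2 - x1).
S = (278.4 - 26.8) / (75.7 - 18.0)
S = 251.6 / 57.7
S = 4.3605 mV/unit

4.3605 mV/unit


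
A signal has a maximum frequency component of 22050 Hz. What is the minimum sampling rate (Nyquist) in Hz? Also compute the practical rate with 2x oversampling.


By Nyquist theorem, fs_min = 2 * fmax.
fs_min = 2 * 22050 = 44100 Hz
Practical rate = 2 * fs_min = 2 * 44100 = 88200 Hz

fs_min = 44100 Hz, fs_practical = 88200 Hz


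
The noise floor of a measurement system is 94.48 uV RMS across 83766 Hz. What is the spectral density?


Noise spectral density = Vrms / sqrt(BW).
NSD = 94.48 / sqrt(83766)
NSD = 94.48 / 289.4236
NSD = 0.3264 uV/sqrt(Hz)

0.3264 uV/sqrt(Hz)


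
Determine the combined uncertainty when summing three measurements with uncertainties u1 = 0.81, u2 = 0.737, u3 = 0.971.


For a sum of independent quantities, uc = sqrt(u1^2 + u2^2 + u3^2).
uc = sqrt(0.81^2 + 0.737^2 + 0.971^2)
uc = sqrt(0.6561 + 0.543169 + 0.942841)
uc = 1.4636

1.4636


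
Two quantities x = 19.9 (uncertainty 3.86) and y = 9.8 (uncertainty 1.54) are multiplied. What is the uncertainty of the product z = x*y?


For a product z = x*y, the relative uncertainty is:
uz/z = sqrt((ux/x)^2 + (uy/y)^2)
Relative uncertainties: ux/x = 3.86/19.9 = 0.19397
uy/y = 1.54/9.8 = 0.157143
z = 19.9 * 9.8 = 195.0
uz = 195.0 * sqrt(0.19397^2 + 0.157143^2) = 48.684

48.684


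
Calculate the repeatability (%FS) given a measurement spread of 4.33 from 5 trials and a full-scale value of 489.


Repeatability = (spread / full scale) * 100%.
R = (4.33 / 489) * 100
R = 0.885 %FS

0.885 %FS


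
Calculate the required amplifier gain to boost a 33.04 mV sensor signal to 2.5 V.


Gain = Vout / Vin (converting to same units).
G = 2.5 V / 33.04 mV
G = 2500.0 mV / 33.04 mV
G = 75.67

75.67


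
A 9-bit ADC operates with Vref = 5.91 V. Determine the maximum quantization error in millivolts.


The maximum quantization error is +/- LSB/2.
LSB = Vref / 2^n = 5.91 / 512 = 0.01154297 V
Max error = LSB / 2 = 0.01154297 / 2 = 0.00577148 V
Max error = 5.7715 mV

5.7715 mV


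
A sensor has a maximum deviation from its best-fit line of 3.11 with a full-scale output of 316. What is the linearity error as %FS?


Linearity error = (max deviation / full scale) * 100%.
Linearity = (3.11 / 316) * 100
Linearity = 0.984 %FS

0.984 %FS


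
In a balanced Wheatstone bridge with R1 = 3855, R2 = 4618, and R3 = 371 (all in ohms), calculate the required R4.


At balance: R1*R4 = R2*R3, so R4 = R2*R3/R1.
R4 = 4618 * 371 / 3855
R4 = 1713278 / 3855
R4 = 444.43 ohm

444.43 ohm


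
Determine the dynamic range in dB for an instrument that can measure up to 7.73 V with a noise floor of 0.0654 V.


Dynamic range = 20 * log10(Vmax / Vnoise).
DR = 20 * log10(7.73 / 0.0654)
DR = 20 * log10(118.2)
DR = 41.45 dB

41.45 dB


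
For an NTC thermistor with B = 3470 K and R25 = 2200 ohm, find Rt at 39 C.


NTC thermistor equation: Rt = R25 * exp(B * (1/T - 1/T25)).
T in Kelvin: 312.15 K, T25 = 298.15 K
1/T - 1/T25 = 1/312.15 - 1/298.15 = -0.00015043
B * (1/T - 1/T25) = 3470 * -0.00015043 = -0.522
Rt = 2200 * exp(-0.522) = 1305.3 ohm

1305.3 ohm


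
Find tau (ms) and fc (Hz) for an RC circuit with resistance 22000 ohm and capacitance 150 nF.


Time constant: tau = R * C.
tau = 22000 * 1.50e-07 = 0.0033 s
tau = 3.3 ms
Cutoff frequency: fc = 1 / (2*pi*R*C).
fc = 1 / (2*pi*0.0033) = 48.23 Hz

tau = 3.3 ms, fc = 48.23 Hz


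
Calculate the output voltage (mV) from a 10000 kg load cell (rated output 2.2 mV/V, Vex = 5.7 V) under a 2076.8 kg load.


Vout = rated_output * Vex * (load / capacity).
Vout = 2.2 * 5.7 * (2076.8 / 10000)
Vout = 2.2 * 5.7 * 0.20768
Vout = 2.604 mV

2.604 mV


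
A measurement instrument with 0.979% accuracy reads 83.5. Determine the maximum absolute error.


Absolute error = (accuracy% / 100) * reading.
Error = (0.979 / 100) * 83.5
Error = 0.00979 * 83.5
Error = 0.8175

0.8175


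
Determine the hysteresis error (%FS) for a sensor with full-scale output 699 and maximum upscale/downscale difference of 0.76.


Hysteresis = (max difference / full scale) * 100%.
H = (0.76 / 699) * 100
H = 0.109 %FS

0.109 %FS


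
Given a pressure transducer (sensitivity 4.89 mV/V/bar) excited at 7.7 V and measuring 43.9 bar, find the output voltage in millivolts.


Output = sensitivity * Vex * P.
Vout = 4.89 * 7.7 * 43.9
Vout = 37.653 * 43.9
Vout = 1652.97 mV

1652.97 mV


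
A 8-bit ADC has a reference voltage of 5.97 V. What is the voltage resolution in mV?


The resolution (LSB) of an ADC is Vref / 2^n.
LSB = 5.97 / 2^8
LSB = 5.97 / 256
LSB = 0.02332031 V = 23.3203125 mV

23.3203125 mV


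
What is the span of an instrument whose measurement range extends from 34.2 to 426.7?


Span = upper range - lower range.
Span = 426.7 - (34.2)
Span = 392.5

392.5


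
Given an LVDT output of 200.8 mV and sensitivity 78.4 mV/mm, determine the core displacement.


Displacement = Vout / sensitivity.
d = 200.8 / 78.4
d = 2.561 mm

2.561 mm


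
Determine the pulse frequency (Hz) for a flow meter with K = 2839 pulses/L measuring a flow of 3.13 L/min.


Frequency = K * Q / 60 (converting L/min to L/s).
f = 2839 * 3.13 / 60
f = 8886.07 / 60
f = 148.1 Hz

148.1 Hz


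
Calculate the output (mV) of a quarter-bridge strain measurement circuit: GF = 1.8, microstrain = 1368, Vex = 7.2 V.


Quarter bridge output: Vout = (GF * epsilon * Vex) / 4.
Vout = (1.8 * 1368e-6 * 7.2) / 4
Vout = 0.01772928 / 4 V
Vout = 0.00443232 V = 4.4323 mV

4.4323 mV


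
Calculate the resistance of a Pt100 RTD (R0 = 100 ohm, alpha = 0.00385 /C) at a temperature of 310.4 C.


The RTD equation: Rt = R0 * (1 + alpha * T).
Rt = 100 * (1 + 0.00385 * 310.4)
Rt = 100 * (1 + 1.19504)
Rt = 100 * 2.19504
Rt = 219.504 ohm

219.504 ohm


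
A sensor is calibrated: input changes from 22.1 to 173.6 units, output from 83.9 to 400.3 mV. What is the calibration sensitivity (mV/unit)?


Sensitivity = (y2 - y1) / (x2 - x1).
S = (400.3 - 83.9) / (173.6 - 22.1)
S = 316.4 / 151.5
S = 2.0884 mV/unit

2.0884 mV/unit


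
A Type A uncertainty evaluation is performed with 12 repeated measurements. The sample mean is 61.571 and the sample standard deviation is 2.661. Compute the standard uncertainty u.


The standard uncertainty for Type A evaluation is u = s / sqrt(n).
u = 2.661 / sqrt(12)
u = 2.661 / 3.4641
u = 0.7682

0.7682


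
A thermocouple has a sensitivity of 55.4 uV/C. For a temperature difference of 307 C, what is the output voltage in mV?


The thermocouple output V = sensitivity * dT.
V = 55.4 uV/C * 307 C
V = 17007.8 uV
V = 17.008 mV

17.008 mV


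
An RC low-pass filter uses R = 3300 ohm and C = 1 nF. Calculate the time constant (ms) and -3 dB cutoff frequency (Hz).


Time constant: tau = R * C.
tau = 3300 * 1.00e-09 = 3.3e-06 s
tau = 0.0033 ms
Cutoff frequency: fc = 1 / (2*pi*R*C).
fc = 1 / (2*pi*3.3e-06) = 48228.77 Hz

tau = 0.0033 ms, fc = 48228.77 Hz


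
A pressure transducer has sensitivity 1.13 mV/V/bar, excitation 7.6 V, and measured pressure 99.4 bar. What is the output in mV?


Output = sensitivity * Vex * P.
Vout = 1.13 * 7.6 * 99.4
Vout = 8.588 * 99.4
Vout = 853.65 mV

853.65 mV


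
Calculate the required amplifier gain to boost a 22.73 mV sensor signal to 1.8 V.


Gain = Vout / Vin (converting to same units).
G = 1.8 V / 22.73 mV
G = 1800.0 mV / 22.73 mV
G = 79.19

79.19


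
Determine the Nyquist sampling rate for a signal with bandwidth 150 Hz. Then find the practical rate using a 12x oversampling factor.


By Nyquist theorem, fs_min = 2 * fmax.
fs_min = 2 * 150 = 300 Hz
Practical rate = 12 * fs_min = 12 * 300 = 3600 Hz

fs_min = 300 Hz, fs_practical = 3600 Hz


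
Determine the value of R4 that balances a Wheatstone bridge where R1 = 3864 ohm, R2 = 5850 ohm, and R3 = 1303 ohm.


At balance: R1*R4 = R2*R3, so R4 = R2*R3/R1.
R4 = 5850 * 1303 / 3864
R4 = 7622550 / 3864
R4 = 1972.71 ohm

1972.71 ohm


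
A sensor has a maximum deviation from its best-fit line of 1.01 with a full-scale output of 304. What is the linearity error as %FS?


Linearity error = (max deviation / full scale) * 100%.
Linearity = (1.01 / 304) * 100
Linearity = 0.332 %FS

0.332 %FS
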